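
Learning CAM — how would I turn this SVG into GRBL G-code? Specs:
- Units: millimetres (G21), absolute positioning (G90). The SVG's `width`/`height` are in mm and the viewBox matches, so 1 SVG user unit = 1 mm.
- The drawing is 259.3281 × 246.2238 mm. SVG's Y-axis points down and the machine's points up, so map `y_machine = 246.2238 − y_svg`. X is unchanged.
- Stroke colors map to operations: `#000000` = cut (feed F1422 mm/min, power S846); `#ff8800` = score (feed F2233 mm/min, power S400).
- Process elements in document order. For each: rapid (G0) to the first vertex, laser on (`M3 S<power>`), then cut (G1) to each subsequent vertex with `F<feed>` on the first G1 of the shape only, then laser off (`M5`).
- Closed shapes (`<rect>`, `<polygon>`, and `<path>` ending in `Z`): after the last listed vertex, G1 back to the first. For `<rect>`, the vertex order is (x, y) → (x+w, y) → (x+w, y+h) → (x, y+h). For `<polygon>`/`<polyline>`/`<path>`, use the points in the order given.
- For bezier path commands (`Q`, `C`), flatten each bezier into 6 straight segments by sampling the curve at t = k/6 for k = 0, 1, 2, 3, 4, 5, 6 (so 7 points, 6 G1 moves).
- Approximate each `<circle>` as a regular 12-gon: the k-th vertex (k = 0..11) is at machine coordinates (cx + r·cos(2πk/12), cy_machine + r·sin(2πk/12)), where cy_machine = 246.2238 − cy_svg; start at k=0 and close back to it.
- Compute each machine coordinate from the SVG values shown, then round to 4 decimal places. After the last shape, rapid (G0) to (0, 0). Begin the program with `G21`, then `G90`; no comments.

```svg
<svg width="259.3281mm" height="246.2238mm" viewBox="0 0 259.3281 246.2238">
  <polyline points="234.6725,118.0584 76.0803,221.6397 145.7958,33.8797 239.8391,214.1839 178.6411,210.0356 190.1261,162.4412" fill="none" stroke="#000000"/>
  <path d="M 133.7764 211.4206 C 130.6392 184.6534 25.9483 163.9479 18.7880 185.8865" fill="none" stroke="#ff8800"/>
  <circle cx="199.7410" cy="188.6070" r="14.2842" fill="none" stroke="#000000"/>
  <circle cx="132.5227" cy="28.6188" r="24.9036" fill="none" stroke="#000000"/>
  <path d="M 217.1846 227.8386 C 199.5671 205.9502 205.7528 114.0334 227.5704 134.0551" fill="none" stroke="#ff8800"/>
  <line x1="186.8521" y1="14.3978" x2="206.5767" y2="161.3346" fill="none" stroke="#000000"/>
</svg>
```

viewBox `0 0 259.3281 246.2238` with mm width/height → 1 unit = 1 mm. Flip: y_m = 246.2238 − y_svg.

**Shape 1** — `<polyline>` open polyline, stroke `#000000` → cut (S846, F1422). Machine vertices: (234.6725,128.1654) → (76.0803,24.5841) → (145.7958,212.3441) → (239.8391,32.0399) → (178.6411,36.1882) → (190.1261,83.7826). Open path.

**Shape 2** — `<path>` cubic bezier, stroke `#ff8800` → score (S400, F2233). Control points (SVG): P0=(133.7764,211.4206), P1=(130.6392,184.6534), P2=(25.9483,163.9479), P3=(18.7880,185.8865); sampled at t=k/6. Machine vertices: (133.7764,34.8032) → (124.6667,47.5123) → (104.1615,58.1949) → (77.7909,65.8349) → (51.0850,69.4161) → (29.5740,67.9223) → (18.7880,60.3373). Open path.

**Shape 3** — `<circle>` circle, stroke `#000000` → cut (S846, F1422). Machine vertices: (214.0252,57.6168) → (212.1115,64.7589) → (206.8831,69.9873) → (199.7410,71.9010) → (192.5989,69.9873) → (187.3705,64.7589) → (185.4568,57.6168) → (187.3705,50.4747) → (192.5989,45.2463) → (199.7410,43.3326) → (206.8831,45.2463) → (212.1115,50.4747) → (214.0252,57.6168). Closed: final G1 returns to the first vertex.

**Shape 4** — `<circle>` circle, stroke `#000000` → cut (S846, F1422). Machine vertices: (157.4263,217.6050) → (154.0899,230.0568) → (144.9745,239.1722) → (132.5227,242.5086) → (120.0709,239.1722) → (110.9555,230.0568) → (107.6191,217.6050) → (110.9555,205.1532) → (120.0709,196.0378) → (132.5227,192.7014) → (144.9745,196.0378) → (154.0899,205.1532) → (157.4263,217.6050). Closed: final G1 returns to the first vertex.

**Shape 5** — `<path>` cubic bezier, stroke `#ff8800` → score (S400, F2233). Control points (SVG): P0=(217.1846,227.8386), P1=(199.5671,205.9502), P2=(205.7528,114.0334), P3=(227.5704,134.0551); sampled at t=k/6. Machine vertices: (217.1846,18.3852) → (210.3216,34.3227) → (207.1989,56.8769) → (207.5893,80.9932) → (211.2661,101.6171) → (218.0021,113.6938) → (227.5704,112.1687). Open path.

**Shape 6** — `<line>` line segment, stroke `#000000` → cut (S846, F1422). Machine vertices: (186.8521,231.8260) → (206.5767,84.8892). Open path.

G21
G90
G0 X234.6725 Y128.1654
M3 S846
G1 X76.0803 Y24.5841 F1422
G1 X145.7958 Y212.3441
G1 X239.8391 Y32.0399
G1 X178.6411 Y36.1882
G1 X190.1261 Y83.7826
M5
G0 X133.7764 Y34.8032
M3 S400
G1 X124.6667 Y47.5123 F2233
G1 X104.1615 Y58.1949
G1 X77.7909 Y65.8349
G1 X51.0850 Y69.4161
G1 X29.5740 Y67.9223
G1 X18.7880 Y60.3373
M5
G0 X214.0252 Y57.6168
M3 S846
G1 X212.1115 Y64.7589 F1422
G1 X206.8831 Y69.9873
G1 X199.7410 Y71.9010
G1 X192.5989 Y69.9873
G1 X187.3705 Y64.7589
G1 X185.4568 Y57.6168
G1 X187.3705 Y50.4747
G1 X192.5989 Y45.2463
G1 X199.7410 Y43.3326
G1 X206.8831 Y45.2463
G1 X212.1115 Y50.4747
G1 X214.0252 Y57.6168
M5
G0 X157.4263 Y217.6050
M3 S846
G1 X154.0899 Y230.0568 F1422
G1 X144.9745 Y239.1722
G1 X132.5227 Y242.5086
G1 X120.0709 Y239.1722
G1 X110.9555 Y230.0568
G1 X107.6191 Y217.6050
G1 X110.9555 Y205.1532
G1 X120.0709 Y196.0378
G1 X132.5227 Y192.7014
G1 X144.9745 Y196.0378
G1 X154.0899 Y205.1532
G1 X157.4263 Y217.6050
M5
G0 X217.1846 Y18.3852
M3 S400
G1 X210.3216 Y34.3227 F2233
G1 X207.1989 Y56.8769
G1 X207.5893 Y80.9932
G1 X211.2661 Y101.6171
G1 X218.0021 Y113.6938
G1 X227.5704 Y112.1687
M5
G0 X186.8521 Y231.8260
M3 S846
G1 X206.5767 Y84.8892 F1422
M5
G0 X0.0000 Y0.0000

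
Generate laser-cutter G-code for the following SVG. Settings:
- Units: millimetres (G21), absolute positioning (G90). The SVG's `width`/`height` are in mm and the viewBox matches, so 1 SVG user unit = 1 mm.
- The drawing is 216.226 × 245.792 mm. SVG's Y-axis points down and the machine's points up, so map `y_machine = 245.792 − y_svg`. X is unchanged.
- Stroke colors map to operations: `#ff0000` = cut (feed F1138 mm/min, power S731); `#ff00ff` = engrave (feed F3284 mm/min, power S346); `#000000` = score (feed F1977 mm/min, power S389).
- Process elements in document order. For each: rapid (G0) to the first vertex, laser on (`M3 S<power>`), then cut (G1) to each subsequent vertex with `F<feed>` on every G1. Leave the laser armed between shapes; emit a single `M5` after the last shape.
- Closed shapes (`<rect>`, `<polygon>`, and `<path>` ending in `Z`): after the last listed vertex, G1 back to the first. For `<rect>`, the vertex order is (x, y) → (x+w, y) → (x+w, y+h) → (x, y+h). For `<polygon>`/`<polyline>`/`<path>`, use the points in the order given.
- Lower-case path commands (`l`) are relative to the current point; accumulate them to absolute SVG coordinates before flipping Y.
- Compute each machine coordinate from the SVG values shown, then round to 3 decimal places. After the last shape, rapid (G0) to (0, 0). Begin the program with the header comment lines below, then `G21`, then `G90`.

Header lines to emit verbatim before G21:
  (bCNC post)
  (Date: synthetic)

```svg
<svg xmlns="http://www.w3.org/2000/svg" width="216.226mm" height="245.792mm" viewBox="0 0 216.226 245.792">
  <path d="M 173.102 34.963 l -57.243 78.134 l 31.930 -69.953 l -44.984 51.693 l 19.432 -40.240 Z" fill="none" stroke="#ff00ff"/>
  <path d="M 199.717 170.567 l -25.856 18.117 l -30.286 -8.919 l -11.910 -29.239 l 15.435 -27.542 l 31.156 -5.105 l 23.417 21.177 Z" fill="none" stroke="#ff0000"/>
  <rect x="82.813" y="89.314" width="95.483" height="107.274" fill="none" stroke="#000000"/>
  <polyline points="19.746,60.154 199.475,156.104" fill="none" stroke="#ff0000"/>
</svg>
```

(bCNC post)
(Date: synthetic)
G21
G90
G0 X173.102 Y210.829
M3 S346
G1 X115.859 Y132.695 F3284
G1 X147.789 Y202.648 F3284
G1 X102.805 Y150.955 F3284
G1 X122.237 Y191.195 F3284
G1 X173.102 Y210.829 F3284
G0 X199.717 Y75.225
M3 S731
G1 X173.861 Y57.108 F1138
G1 X143.575 Y66.027 F1138
G1 X131.665 Y95.266 F1138
G1 X147.100 Y122.808 F1138
G1 X178.256 Y127.913 F1138
G1 X201.673 Y106.736 F1138
G1 X199.717 Y75.225 F1138
G0 X82.813 Y156.478
M3 S389
G1 X178.296 Y156.478 F1977
G1 X178.296 Y49.204 F1977
G1 X82.813 Y49.204 F1977
G1 X82.813 Y156.478 F1977
G0 X19.746 Y185.638
M3 S731
G1 X199.475 Y89.688 F1138
M5
G0 X0.000 Y0.000

viewBox `0 0 216.226 245.792` with mm width/height → 1 unit = 1 mm. Flip: y_m = 245.792 − y_svg.

**Shape 1** — `<path>` closed polygon, stroke `#ff00ff` → engrave (S346, F3284). Machine vertices: (173.102,210.829) → (115.859,132.695) → (147.789,202.648) → (102.805,150.955) → (122.237,191.195) → (173.102,210.829). Closed: final G1 returns to the first vertex.

**Shape 2** — `<path>` regular polygon, stroke `#ff0000` → cut (S731, F1138). Machine vertices: (199.717,75.225) → (173.861,57.108) → (143.575,66.027) → (131.665,95.266) → (147.100,122.808) → (178.256,127.913) → (201.673,106.736) → (199.717,75.225). Closed: final G1 returns to the first vertex.

**Shape 3** — `<rect>` rectangle, stroke `#000000` → score (S389, F1977). Machine vertices: (82.813,156.478) → (178.296,156.478) → (178.296,49.204) → (82.813,49.204) → (82.813,156.478). Closed: final G1 returns to the first vertex.

**Shape 4** — `<polyline>` line segment, stroke `#ff0000` → cut (S731, F1138). Machine vertices: (19.746,185.638) → (199.475,89.688). Open path.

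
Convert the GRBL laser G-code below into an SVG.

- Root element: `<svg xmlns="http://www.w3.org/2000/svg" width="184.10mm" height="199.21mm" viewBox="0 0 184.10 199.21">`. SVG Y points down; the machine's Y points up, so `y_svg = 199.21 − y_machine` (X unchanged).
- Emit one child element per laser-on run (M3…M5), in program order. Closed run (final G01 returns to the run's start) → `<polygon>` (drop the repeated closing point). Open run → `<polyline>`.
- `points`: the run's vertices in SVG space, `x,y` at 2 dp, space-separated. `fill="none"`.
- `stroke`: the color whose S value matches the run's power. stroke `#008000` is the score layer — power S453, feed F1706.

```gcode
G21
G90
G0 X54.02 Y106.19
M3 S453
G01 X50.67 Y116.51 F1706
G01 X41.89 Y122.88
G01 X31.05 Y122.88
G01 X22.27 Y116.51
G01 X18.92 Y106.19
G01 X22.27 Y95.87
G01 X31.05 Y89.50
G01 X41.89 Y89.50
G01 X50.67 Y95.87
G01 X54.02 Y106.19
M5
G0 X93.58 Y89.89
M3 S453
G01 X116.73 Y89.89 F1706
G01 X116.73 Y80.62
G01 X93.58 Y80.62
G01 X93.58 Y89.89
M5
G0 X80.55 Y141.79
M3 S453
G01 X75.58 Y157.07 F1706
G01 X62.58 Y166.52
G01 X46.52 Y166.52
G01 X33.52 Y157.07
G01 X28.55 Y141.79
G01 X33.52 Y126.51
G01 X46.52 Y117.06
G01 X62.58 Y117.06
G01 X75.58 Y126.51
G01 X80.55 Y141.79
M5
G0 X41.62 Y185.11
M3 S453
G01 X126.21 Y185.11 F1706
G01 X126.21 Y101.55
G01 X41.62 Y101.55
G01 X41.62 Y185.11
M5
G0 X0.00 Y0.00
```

Machine Y-up, SVG Y-down with viewBox height 199.21, so y_svg = 199.21 − y_machine; X carries over. Every run uses S453, so all elements get stroke `#008000` (score).

Run 1: The run returns to its start, so emit a `<polygon>` with points (Y-flipped): 54.02,93.02 50.67,82.70 41.89,76.33 31.05,76.33 22.27,82.70 18.92,93.02 22.27,103.34 31.05,109.71 41.89,109.71 50.67,103.34.

Run 2: The run returns to its start, so emit a `<polygon>` with points (Y-flipped): 93.58,109.32 116.73,109.32 116.73,118.59 93.58,118.59.

Run 3: The run returns to its start, so emit a `<polygon>` with points (Y-flipped): 80.55,57.42 75.58,42.14 62.58,32.69 46.52,32.69 33.52,42.14 28.55,57.42 33.52,72.70 46.52,82.15 62.58,82.15 75.58,72.70.

Run 4: The run returns to its start, so emit a `<polygon>` with points (Y-flipped): 41.62,14.10 126.21,14.10 126.21,97.66 41.62,97.66.

<svg xmlns="http://www.w3.org/2000/svg" width="184.10mm" height="199.21mm" viewBox="0 0 184.10 199.21">
  <polygon points="54.02,93.02 50.67,82.70 41.89,76.33 31.05,76.33 22.27,82.70 18.92,93.02 22.27,103.34 31.05,109.71 41.89,109.71 50.67,103.34" fill="none" stroke="#008000"/>
  <polygon points="93.58,109.32 116.73,109.32 116.73,118.59 93.58,118.59" fill="none" stroke="#008000"/>
  <polygon points="80.55,57.42 75.58,42.14 62.58,32.69 46.52,32.69 33.52,42.14 28.55,57.42 33.52,72.70 46.52,82.15 62.58,82.15 75.58,72.70" fill="none" stroke="#008000"/>
  <polygon points="41.62,14.10 126.21,14.10 126.21,97.66 41.62,97.66" fill="none" stroke="#008000"/>
</svg>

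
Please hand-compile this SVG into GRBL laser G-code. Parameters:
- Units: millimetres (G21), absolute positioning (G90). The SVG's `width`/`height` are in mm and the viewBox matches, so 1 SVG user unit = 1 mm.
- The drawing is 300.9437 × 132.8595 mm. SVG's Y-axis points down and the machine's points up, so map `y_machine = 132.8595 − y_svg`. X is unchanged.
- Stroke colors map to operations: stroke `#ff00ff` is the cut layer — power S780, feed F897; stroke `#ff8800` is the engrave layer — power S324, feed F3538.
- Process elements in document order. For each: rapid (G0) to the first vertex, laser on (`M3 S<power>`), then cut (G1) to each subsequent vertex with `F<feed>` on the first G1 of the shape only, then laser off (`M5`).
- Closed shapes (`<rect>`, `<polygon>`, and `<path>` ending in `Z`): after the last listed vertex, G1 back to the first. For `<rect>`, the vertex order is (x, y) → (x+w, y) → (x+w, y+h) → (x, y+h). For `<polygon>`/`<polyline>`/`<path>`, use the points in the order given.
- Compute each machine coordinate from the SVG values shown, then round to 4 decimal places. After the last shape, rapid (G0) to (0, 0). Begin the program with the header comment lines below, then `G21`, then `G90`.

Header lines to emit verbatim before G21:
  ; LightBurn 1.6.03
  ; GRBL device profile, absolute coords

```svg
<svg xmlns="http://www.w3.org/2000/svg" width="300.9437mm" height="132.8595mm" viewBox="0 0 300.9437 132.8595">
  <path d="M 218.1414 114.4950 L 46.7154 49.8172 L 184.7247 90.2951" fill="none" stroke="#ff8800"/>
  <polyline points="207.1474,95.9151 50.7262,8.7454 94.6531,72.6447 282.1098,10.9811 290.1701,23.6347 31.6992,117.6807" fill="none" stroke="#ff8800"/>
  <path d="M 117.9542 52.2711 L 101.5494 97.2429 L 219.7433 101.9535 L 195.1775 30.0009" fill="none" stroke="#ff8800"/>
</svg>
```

; LightBurn 1.6.03
; GRBL device profile, absolute coords
G21
G90
G0 X218.1414 Y18.3645
M3 S324
G1 X46.7154 Y83.0423 F3538
G1 X184.7247 Y42.5644
M5
G0 X207.1474 Y36.9444
M3 S324
G1 X50.7262 Y124.1141 F3538
G1 X94.6531 Y60.2148
G1 X282.1098 Y121.8784
G1 X290.1701 Y109.2248
G1 X31.6992 Y15.1788
M5
G0 X117.9542 Y80.5884
M3 S324
G1 X101.5494 Y35.6166 F3538
G1 X219.7433 Y30.9060
G1 X195.1775 Y102.8586
M5
G0 X0.0000 Y0.0000

Since the viewBox matches the mm dimensions, user units are millimetres directly. The only transform is the Y-flip y_m = 132.8595 − y_svg.

Shape 1 is a open polyline drawn with `<path>`. Its stroke #ff8800 means engrave at S324, F3538. After flipping Y the toolpath is (218.1414,18.3645) → (46.7154,83.0423) → (184.7247,42.5644).

Shape 2 is a open polyline drawn with `<polyline>`. Its stroke #ff8800 means engrave at S324, F3538. After flipping Y the toolpath is (207.1474,36.9444) → (50.7262,124.1141) → (94.6531,60.2148) → (282.1098,121.8784) → (290.1701,109.2248) → (31.6992,15.1788).

Shape 3 is a open polyline drawn with `<path>`. Its stroke #ff8800 means engrave at S324, F3538. After flipping Y the toolpath is (117.9542,80.5884) → (101.5494,35.6166) → (219.7433,30.9060) → (195.1775,102.8586).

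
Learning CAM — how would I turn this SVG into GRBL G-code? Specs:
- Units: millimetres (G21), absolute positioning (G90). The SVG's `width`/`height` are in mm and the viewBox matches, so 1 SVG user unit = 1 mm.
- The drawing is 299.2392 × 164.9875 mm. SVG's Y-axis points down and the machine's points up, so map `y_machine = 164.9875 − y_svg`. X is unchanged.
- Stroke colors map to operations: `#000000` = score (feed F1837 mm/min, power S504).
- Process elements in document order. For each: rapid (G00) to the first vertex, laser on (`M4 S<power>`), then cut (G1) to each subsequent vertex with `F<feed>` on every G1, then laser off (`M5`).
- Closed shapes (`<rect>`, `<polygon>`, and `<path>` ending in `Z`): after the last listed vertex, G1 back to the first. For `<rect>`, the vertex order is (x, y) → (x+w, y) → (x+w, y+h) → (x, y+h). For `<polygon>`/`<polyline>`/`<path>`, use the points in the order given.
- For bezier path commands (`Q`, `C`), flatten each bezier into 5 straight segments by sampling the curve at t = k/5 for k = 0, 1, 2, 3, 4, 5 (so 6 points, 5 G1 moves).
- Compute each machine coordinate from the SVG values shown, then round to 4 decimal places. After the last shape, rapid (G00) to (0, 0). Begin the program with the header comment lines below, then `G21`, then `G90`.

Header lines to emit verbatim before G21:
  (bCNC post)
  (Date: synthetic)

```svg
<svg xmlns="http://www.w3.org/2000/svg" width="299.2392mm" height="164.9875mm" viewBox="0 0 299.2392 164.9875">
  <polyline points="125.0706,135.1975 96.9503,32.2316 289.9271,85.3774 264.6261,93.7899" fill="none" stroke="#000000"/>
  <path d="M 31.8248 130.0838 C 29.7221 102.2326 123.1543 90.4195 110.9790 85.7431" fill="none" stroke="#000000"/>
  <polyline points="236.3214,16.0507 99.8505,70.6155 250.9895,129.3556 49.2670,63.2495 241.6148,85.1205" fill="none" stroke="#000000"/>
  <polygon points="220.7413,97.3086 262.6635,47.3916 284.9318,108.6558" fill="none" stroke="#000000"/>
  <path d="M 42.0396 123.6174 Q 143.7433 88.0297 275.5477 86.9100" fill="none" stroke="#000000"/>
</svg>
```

1 u = 1 mm; y_m = 164.9875 − y.

[1] `<polyline>` open polyline, #000000→score S504 F1837: (125.0706,29.7900) → (96.9503,132.7559) → (289.9271,79.6101) → (264.6261,71.1976)

[2] `<path>` cubic bezier, #000000→score S504 F1837: (31.8248,34.9037) → (40.4182,49.7611) → (62.2852,61.1965) → (87.7709,69.6374) → (107.2204,75.5109) → (110.9790,79.2444)

[3] `<polyline>` open polyline, #000000→score S504 F1837: (236.3214,148.9368) → (99.8505,94.3720) → (250.9895,35.6319) → (49.2670,101.7380) → (241.6148,79.8670)

[4] `<polygon>` regular polygon, #000000→score S504 F1837: (220.7413,67.6789) → (262.6635,117.5959) → (284.9318,56.3317) → (220.7413,67.6789) (closed)

[5] `<path>` quadratic bezier, #000000→score S504 F1837: (42.0396,41.3701) → (83.9251,54.2265) → (128.2187,64.3254) → (174.9203,71.6669) → (224.0300,76.2509) → (275.5477,78.0775)

(bCNC post)
(Date: synthetic)
G21
G90
G00 X125.0706 Y29.7900
M4 S504
G1 X96.9503 Y132.7559 F1837
G1 X289.9271 Y79.6101 F1837
G1 X264.6261 Y71.1976 F1837
M5
G00 X31.8248 Y34.9037
M4 S504
G1 X40.4182 Y49.7611 F1837
G1 X62.2852 Y61.1965 F1837
G1 X87.7709 Y69.6374 F1837
G1 X107.2204 Y75.5109 F1837
G1 X110.9790 Y79.2444 F1837
M5
G00 X236.3214 Y148.9368
M4 S504
G1 X99.8505 Y94.3720 F1837
G1 X250.9895 Y35.6319 F1837
G1 X49.2670 Y101.7380 F1837
G1 X241.6148 Y79.8670 F1837
M5
G00 X220.7413 Y67.6789
M4 S504
G1 X262.6635 Y117.5959 F1837
G1 X284.9318 Y56.3317 F1837
G1 X220.7413 Y67.6789 F1837
M5
G00 X42.0396 Y41.3701
M4 S504
G1 X83.9251 Y54.2265 F1837
G1 X128.2187 Y64.3254 F1837
G1 X174.9203 Y71.6669 F1837
G1 X224.0300 Y76.2509 F1837
G1 X275.5477 Y78.0775 F1837
M5
G00 X0.0000 Y0.0000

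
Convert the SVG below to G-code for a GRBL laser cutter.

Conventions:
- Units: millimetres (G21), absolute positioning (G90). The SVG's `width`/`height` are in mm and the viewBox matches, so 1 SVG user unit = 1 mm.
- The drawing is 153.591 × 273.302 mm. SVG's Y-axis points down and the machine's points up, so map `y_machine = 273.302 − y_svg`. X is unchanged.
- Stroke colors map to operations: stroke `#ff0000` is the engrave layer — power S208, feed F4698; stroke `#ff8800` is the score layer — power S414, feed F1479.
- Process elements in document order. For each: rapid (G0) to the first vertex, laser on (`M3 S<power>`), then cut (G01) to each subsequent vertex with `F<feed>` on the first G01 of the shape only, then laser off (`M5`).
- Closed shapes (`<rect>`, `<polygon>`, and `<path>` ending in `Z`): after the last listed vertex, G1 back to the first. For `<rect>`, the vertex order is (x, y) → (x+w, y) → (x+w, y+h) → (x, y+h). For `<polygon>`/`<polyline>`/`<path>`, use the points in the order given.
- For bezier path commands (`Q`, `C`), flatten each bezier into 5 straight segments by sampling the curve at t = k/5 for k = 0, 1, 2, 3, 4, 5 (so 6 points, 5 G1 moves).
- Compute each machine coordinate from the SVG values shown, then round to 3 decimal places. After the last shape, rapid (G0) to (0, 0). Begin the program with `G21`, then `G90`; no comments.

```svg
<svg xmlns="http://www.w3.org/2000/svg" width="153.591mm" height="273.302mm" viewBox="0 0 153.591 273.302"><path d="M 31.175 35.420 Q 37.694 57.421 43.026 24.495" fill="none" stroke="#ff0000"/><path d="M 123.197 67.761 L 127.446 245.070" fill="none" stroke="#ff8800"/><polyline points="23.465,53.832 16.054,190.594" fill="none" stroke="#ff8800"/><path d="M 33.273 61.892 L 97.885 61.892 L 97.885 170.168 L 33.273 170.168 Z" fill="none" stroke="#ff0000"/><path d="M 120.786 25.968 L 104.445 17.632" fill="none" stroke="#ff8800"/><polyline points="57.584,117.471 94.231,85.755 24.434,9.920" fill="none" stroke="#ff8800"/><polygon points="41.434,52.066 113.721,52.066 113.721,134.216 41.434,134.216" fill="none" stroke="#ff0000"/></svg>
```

Since the viewBox matches the mm dimensions, user units are millimetres directly. The only transform is the Y-flip y_m = 273.302 − y_svg.

Shape 1 is a quadratic bezier drawn with `<path>`. Its stroke #ff0000 means engrave at S208, F4698. After flipping Y the toolpath is (31.175,237.882) → (33.735,231.279) → (36.200,229.070) → (38.570,231.255) → (40.846,237.834) → (43.026,248.807).

Shape 2 is a line segment drawn with `<path>`. Its stroke #ff8800 means score at S414, F1479. After flipping Y the toolpath is (123.197,205.541) → (127.446,28.232).

Shape 3 is a line segment drawn with `<polyline>`. Its stroke #ff8800 means score at S414, F1479. After flipping Y the toolpath is (23.465,219.470) → (16.054,82.708).

Shape 4 is a rectangle drawn with `<path>`. Its stroke #ff0000 means engrave at S208, F4698. After flipping Y the toolpath is (33.273,211.410) → (97.885,211.410) → (97.885,103.134) → (33.273,103.134) → (33.273,211.410), returning to the start.

Shape 5 is a line segment drawn with `<path>`. Its stroke #ff8800 means score at S414, F1479. After flipping Y the toolpath is (120.786,247.334) → (104.445,255.670).

Shape 6 is a open polyline drawn with `<polyline>`. Its stroke #ff8800 means score at S414, F1479. After flipping Y the toolpath is (57.584,155.831) → (94.231,187.547) → (24.434,263.382).

Shape 7 is a rectangle drawn with `<polygon>`. Its stroke #ff0000 means engrave at S208, F4698. After flipping Y the toolpath is (41.434,221.236) → (113.721,221.236) → (113.721,139.086) → (41.434,139.086) → (41.434,221.236), returning to the start.

G21
G90
G0 X31.175 Y237.882
M3 S208
G01 X33.735 Y231.279 F4698
G01 X36.200 Y229.070
G01 X38.570 Y231.255
G01 X40.846 Y237.834
G01 X43.026 Y248.807
M5
G0 X123.197 Y205.541
M3 S414
G01 X127.446 Y28.232 F1479
M5
G0 X23.465 Y219.470
M3 S414
G01 X16.054 Y82.708 F1479
M5
G0 X33.273 Y211.410
M3 S208
G01 X97.885 Y211.410 F4698
G01 X97.885 Y103.134
G01 X33.273 Y103.134
G01 X33.273 Y211.410
M5
G0 X120.786 Y247.334
M3 S414
G01 X104.445 Y255.670 F1479
M5
G0 X57.584 Y155.831
M3 S414
G01 X94.231 Y187.547 F1479
G01 X24.434 Y263.382
M5
G0 X41.434 Y221.236
M3 S208
G01 X113.721 Y221.236 F4698
G01 X113.721 Y139.086
G01 X41.434 Y139.086
G01 X41.434 Y221.236
M5
G0 X0.000 Y0.000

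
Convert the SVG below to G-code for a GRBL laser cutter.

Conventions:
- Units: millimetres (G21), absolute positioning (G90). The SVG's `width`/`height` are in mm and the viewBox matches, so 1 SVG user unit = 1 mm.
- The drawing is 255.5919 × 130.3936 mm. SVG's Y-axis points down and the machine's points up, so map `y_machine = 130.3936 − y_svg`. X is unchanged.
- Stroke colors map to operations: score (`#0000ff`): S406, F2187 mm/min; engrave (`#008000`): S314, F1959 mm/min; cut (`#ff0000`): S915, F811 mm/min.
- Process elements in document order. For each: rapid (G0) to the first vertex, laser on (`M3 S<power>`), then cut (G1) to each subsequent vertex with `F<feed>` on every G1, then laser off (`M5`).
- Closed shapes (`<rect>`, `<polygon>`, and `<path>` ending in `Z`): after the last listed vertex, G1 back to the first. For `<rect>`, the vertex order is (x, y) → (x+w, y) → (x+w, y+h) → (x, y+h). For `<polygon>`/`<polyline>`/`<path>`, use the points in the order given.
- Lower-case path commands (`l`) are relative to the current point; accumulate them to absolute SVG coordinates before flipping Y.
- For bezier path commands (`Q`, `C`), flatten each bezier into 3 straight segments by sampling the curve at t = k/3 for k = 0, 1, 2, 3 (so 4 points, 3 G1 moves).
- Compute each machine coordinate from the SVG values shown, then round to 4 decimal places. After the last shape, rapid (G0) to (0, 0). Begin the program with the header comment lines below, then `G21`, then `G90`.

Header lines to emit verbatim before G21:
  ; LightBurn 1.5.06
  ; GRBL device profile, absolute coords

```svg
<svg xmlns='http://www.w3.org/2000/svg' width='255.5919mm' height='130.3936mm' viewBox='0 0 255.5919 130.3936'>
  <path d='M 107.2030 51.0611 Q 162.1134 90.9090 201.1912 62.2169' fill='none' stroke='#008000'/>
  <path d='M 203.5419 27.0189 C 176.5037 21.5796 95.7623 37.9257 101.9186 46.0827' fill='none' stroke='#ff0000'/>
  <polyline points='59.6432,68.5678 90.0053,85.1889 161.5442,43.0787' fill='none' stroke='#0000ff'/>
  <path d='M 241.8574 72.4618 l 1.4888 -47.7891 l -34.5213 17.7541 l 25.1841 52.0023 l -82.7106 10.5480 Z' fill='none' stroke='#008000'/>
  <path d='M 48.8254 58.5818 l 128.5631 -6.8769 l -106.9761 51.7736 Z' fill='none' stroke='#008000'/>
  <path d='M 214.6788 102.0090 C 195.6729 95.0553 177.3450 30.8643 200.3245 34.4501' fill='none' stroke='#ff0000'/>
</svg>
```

; LightBurn 1.5.06
; GRBL device profile, absolute coords
G21
G90
G0 X107.2030 Y79.3325
M3 S314
G1 X142.0508 Y60.3828 F1959
G1 X173.3802 Y56.6642 F1959
G1 X201.1912 Y68.1767 F1959
M5
G0 X203.5419 Y103.3747
M3 S915
G1 X163.8101 Y102.6624 F811
G1 X119.5208 Y94.0874 F811
G1 X101.9186 Y84.3109 F811
M5
G0 X59.6432 Y61.8258
M3 S406
G1 X90.0053 Y45.2047 F2187
G1 X161.5442 Y87.3149 F2187
M5
G0 X241.8574 Y57.9318
M3 S314
G1 X243.3462 Y105.7209 F1959
G1 X208.8249 Y87.9668 F1959
G1 X234.0090 Y35.9645 F1959
G1 X151.2984 Y25.4165 F1959
G1 X241.8574 Y57.9318 F1959
M5
G0 X48.8254 Y71.8118
M3 S314
G1 X177.3885 Y78.6887 F1959
G1 X70.4124 Y26.9151 F1959
G1 X48.8254 Y71.8118 F1959
M5
G0 X214.6788 Y28.3846
M3 S915
G1 X197.4037 Y49.7872 F811
G1 X189.6093 Y81.5672 F811
G1 X200.3245 Y95.9435 F811
M5
G0 X0.0000 Y0.0000

viewBox `0 0 255.5919 130.3936` with mm width/height → 1 unit = 1 mm. Flip: y_m = 130.3936 − y_svg.

**Shape 1** — `<path>` quadratic bezier, stroke `#008000` → engrave (S314, F1959). Control points (SVG): P0=(107.2030,51.0611), P1=(162.1134,90.9090), P2=(201.1912,62.2169); sampled at t=k/3. Machine vertices: (107.2030,79.3325) → (142.0508,60.3828) → (173.3802,56.6642) → (201.1912,68.1767). Open path.

**Shape 2** — `<path>` cubic bezier, stroke `#ff0000` → cut (S915, F811). Control points (SVG): P0=(203.5419,27.0189), P1=(176.5037,21.5796), P2=(95.7623,37.9257), P3=(101.9186,46.0827); sampled at t=k/3. Machine vertices: (203.5419,103.3747) → (163.8101,102.6624) → (119.5208,94.0874) → (101.9186,84.3109). Open path.

**Shape 3** — `<polyline>` open polyline, stroke `#0000ff` → score (S406, F2187). Machine vertices: (59.6432,61.8258) → (90.0053,45.2047) → (161.5442,87.3149). Open path.

**Shape 4** — `<path>` closed polygon, stroke `#008000` → engrave (S314, F1959). Machine vertices: (241.8574,57.9318) → (243.3462,105.7209) → (208.8249,87.9668) → (234.0090,35.9645) → (151.2984,25.4165) → (241.8574,57.9318). Closed: final G1 returns to the first vertex.

**Shape 5** — `<path>` closed polygon, stroke `#008000` → engrave (S314, F1959). Machine vertices: (48.8254,71.8118) → (177.3885,78.6887) → (70.4124,26.9151) → (48.8254,71.8118). Closed: final G1 returns to the first vertex.

**Shape 6** — `<path>` cubic bezier, stroke `#ff0000` → cut (S915, F811). Control points (SVG): P0=(214.6788,102.0090), P1=(195.6729,95.0553), P2=(177.3450,30.8643), P3=(200.3245,34.4501); sampled at t=k/3. Machine vertices: (214.6788,28.3846) → (197.4037,49.7872) → (189.6093,81.5672) → (200.3245,95.9435). Open path.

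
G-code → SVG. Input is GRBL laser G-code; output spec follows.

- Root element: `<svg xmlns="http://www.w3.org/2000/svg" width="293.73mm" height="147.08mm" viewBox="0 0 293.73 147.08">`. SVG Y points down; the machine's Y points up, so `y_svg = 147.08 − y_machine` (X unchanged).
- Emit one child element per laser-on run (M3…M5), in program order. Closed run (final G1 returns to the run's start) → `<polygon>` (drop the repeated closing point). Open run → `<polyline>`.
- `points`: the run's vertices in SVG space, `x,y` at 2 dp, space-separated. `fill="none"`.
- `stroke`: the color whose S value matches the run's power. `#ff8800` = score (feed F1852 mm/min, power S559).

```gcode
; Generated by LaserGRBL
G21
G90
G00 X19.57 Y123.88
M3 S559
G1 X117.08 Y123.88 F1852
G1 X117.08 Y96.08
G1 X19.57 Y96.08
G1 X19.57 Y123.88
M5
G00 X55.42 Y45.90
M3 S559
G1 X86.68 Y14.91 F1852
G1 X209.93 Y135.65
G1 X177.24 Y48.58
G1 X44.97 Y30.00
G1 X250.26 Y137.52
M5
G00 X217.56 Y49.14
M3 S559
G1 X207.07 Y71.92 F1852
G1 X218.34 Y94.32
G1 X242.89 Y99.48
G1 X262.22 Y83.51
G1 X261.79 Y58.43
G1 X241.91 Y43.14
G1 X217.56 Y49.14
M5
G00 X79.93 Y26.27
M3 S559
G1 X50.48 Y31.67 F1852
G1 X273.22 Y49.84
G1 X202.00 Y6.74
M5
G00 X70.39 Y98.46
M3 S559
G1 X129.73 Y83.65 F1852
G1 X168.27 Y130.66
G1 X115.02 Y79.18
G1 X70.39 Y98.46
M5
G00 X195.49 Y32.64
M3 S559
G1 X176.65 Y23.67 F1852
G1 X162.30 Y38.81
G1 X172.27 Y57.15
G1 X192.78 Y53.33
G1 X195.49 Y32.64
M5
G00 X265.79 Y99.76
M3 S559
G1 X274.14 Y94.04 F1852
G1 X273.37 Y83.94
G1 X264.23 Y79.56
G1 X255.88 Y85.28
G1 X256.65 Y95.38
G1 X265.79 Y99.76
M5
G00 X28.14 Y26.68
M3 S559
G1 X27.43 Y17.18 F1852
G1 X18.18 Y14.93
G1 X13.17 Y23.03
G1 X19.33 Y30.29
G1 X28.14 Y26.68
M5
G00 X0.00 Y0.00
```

<svg xmlns="http://www.w3.org/2000/svg" width="293.73mm" height="147.08mm" viewBox="0 0 293.73 147.08">
  <polygon points="19.57,23.20 117.08,23.20 117.08,51.00 19.57,51.00" fill="none" stroke="#ff8800"/>
  <polyline points="55.42,101.18 86.68,132.17 209.93,11.43 177.24,98.50 44.97,117.08 250.26,9.56" fill="none" stroke="#ff8800"/>
  <polygon points="217.56,97.94 207.07,75.16 218.34,52.76 242.89,47.60 262.22,63.57 261.79,88.65 241.91,103.94" fill="none" stroke="#ff8800"/>
  <polyline points="79.93,120.81 50.48,115.41 273.22,97.24 202.00,140.34" fill="none" stroke="#ff8800"/>
  <polygon points="70.39,48.62 129.73,63.43 168.27,16.42 115.02,67.90" fill="none" stroke="#ff8800"/>
  <polygon points="195.49,114.44 176.65,123.41 162.30,108.27 172.27,89.93 192.78,93.75" fill="none" stroke="#ff8800"/>
  <polygon points="265.79,47.32 274.14,53.04 273.37,63.14 264.23,67.52 255.88,61.80 256.65,51.70" fill="none" stroke="#ff8800"/>
  <polygon points="28.14,120.40 27.43,129.90 18.18,132.15 13.17,124.05 19.33,116.79" fill="none" stroke="#ff8800"/>
</svg>

y_svg = 147.08 − y_m. Every run uses S559, so all elements get stroke `#ff8800` (score).

[1] closed run; points: 19.57,23.20 117.08,23.20 117.08,51.00 19.57,51.00

[2] open run; points: 55.42,101.18 86.68,132.17 209.93,11.43 177.24,98.50 44.97,117.08 250.26,9.56

[3] closed run; points: 217.56,97.94 207.07,75.16 218.34,52.76 242.89,47.60 262.22,63.57 261.79,88.65 241.91,103.94

[4] open run; points: 79.93,120.81 50.48,115.41 273.22,97.24 202.00,140.34

[5] closed run; points: 70.39,48.62 129.73,63.43 168.27,16.42 115.02,67.90

[6] closed run; points: 195.49,114.44 176.65,123.41 162.30,108.27 172.27,89.93 192.78,93.75

[7] closed run; points: 265.79,47.32 274.14,53.04 273.37,63.14 264.23,67.52 255.88,61.80 256.65,51.70

[8] closed run; points: 28.14,120.40 27.43,129.90 18.18,132.15 13.17,124.05 19.33,116.79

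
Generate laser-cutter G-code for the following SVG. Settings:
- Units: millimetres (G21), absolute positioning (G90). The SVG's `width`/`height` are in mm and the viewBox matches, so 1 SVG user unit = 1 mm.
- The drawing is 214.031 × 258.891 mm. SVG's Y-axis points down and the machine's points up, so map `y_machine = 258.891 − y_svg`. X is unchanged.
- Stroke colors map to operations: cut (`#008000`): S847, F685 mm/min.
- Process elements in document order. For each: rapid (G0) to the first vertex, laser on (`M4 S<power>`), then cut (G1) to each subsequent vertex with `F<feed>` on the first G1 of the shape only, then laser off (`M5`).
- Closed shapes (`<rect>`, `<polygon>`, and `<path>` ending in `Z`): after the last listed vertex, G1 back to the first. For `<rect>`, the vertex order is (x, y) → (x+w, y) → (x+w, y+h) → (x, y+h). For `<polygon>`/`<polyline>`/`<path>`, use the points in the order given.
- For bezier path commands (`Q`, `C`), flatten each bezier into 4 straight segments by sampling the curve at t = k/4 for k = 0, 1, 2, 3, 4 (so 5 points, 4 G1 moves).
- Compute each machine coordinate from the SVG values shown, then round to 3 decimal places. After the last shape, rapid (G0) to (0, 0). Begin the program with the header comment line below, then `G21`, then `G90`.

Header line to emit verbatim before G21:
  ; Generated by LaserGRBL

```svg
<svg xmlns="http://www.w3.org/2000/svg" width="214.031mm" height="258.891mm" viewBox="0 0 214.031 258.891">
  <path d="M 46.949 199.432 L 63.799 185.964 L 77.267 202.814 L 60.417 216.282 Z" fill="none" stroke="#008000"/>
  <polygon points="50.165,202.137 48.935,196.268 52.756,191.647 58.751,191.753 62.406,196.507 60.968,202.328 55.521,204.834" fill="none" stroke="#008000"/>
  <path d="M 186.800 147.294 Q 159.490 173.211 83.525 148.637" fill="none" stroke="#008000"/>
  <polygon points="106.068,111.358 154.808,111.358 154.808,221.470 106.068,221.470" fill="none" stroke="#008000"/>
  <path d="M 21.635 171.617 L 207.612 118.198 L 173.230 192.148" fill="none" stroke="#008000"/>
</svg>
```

1 u = 1 mm; y_m = 258.891 − y.

[1] `<path>` regular polygon, #008000→cut S847 F685: (46.949,59.459) → (63.799,72.927) → (77.267,56.077) → (60.417,42.609) → (46.949,59.459) (closed)

[2] `<polygon>` regular polygon, #008000→cut S847 F685: (50.165,56.754) → (48.935,62.623) → (52.756,67.244) → (58.751,67.138) → (62.406,62.384) → (60.968,56.563) → (55.521,54.057) → (50.165,56.754) (closed)

[3] `<path>` quadratic bezier, #008000→cut S847 F685: (186.800,111.597) → (170.104,101.794) → (147.326,98.303) → (118.467,101.123) → (83.525,110.254)

[4] `<polygon>` rectangle, #008000→cut S847 F685: (106.068,147.533) → (154.808,147.533) → (154.808,37.421) → (106.068,37.421) → (106.068,147.533) (closed)

[5] `<path>` open polyline, #008000→cut S847 F685: (21.635,87.274) → (207.612,140.693) → (173.230,66.743)

; Generated by LaserGRBL
G21
G90
G0 X46.949 Y59.459
M4 S847
G1 X63.799 Y72.927 F685
G1 X77.267 Y56.077
G1 X60.417 Y42.609
G1 X46.949 Y59.459
M5
G0 X50.165 Y56.754
M4 S847
G1 X48.935 Y62.623 F685
G1 X52.756 Y67.244
G1 X58.751 Y67.138
G1 X62.406 Y62.384
G1 X60.968 Y56.563
G1 X55.521 Y54.057
G1 X50.165 Y56.754
M5
G0 X186.800 Y111.597
M4 S847
G1 X170.104 Y101.794 F685
G1 X147.326 Y98.303
G1 X118.467 Y101.123
G1 X83.525 Y110.254
M5
G0 X106.068 Y147.533
M4 S847
G1 X154.808 Y147.533 F685
G1 X154.808 Y37.421
G1 X106.068 Y37.421
G1 X106.068 Y147.533
M5
G0 X21.635 Y87.274
M4 S847
G1 X207.612 Y140.693 F685
G1 X173.230 Y66.743
M5
G0 X0.000 Y0.000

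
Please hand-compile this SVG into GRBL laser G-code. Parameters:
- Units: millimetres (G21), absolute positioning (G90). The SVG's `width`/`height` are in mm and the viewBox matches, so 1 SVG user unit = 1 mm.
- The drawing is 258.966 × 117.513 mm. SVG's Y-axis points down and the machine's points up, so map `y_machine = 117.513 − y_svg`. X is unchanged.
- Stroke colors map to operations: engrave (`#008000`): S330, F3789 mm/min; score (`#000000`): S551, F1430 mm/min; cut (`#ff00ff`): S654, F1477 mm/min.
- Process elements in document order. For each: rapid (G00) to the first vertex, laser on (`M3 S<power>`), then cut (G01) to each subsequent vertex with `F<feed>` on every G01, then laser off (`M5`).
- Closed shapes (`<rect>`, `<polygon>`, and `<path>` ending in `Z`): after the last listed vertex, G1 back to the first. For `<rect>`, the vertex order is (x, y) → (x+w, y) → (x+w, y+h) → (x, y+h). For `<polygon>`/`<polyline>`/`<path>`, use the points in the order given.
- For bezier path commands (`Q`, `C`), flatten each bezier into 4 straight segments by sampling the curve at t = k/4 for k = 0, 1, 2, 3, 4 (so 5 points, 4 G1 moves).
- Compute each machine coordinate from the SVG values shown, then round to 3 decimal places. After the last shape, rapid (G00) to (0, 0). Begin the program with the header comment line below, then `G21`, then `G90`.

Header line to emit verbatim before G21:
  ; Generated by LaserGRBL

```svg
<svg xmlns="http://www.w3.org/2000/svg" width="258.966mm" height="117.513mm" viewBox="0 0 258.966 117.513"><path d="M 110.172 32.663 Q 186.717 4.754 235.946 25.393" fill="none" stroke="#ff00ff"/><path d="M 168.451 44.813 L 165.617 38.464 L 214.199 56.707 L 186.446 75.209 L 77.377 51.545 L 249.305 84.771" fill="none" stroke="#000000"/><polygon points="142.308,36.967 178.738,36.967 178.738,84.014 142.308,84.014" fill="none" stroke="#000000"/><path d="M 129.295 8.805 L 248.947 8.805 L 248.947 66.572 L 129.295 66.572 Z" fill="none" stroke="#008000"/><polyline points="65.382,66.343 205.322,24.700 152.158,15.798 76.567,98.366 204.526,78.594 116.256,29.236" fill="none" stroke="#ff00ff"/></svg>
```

; Generated by LaserGRBL
G21
G90
G00 X110.172 Y84.850
M3 S654
G01 X146.737 Y95.770 F1477
G01 X179.888 Y100.622 F1477
G01 X209.624 Y99.405 F1477
G01 X235.946 Y92.120 F1477
M5
G00 X168.451 Y72.700
M3 S551
G01 X165.617 Y79.049 F1430
G01 X214.199 Y60.806 F1430
G01 X186.446 Y42.304 F1430
G01 X77.377 Y65.968 F1430
G01 X249.305 Y32.742 F1430
M5
G00 X142.308 Y80.546
M3 S551
G01 X178.738 Y80.546 F1430
G01 X178.738 Y33.499 F1430
G01 X142.308 Y33.499 F1430
G01 X142.308 Y80.546 F1430
M5
G00 X129.295 Y108.708
M3 S330
G01 X248.947 Y108.708 F3789
G01 X248.947 Y50.941 F3789
G01 X129.295 Y50.941 F3789
G01 X129.295 Y108.708 F3789
M5
G00 X65.382 Y51.170
M3 S654
G01 X205.322 Y92.813 F1477
G01 X152.158 Y101.715 F1477
G01 X76.567 Y19.147 F1477
G01 X204.526 Y38.919 F1477
G01 X116.256 Y88.277 F1477
M5
G00 X0.000 Y0.000

Since the viewBox matches the mm dimensions, user units are millimetres directly. The only transform is the Y-flip y_m = 117.513 − y_svg.

Shape 1 is a quadratic bezier drawn with `<path>`. Its stroke #ff00ff means cut at S654, F1477. After flipping Y the toolpath is (110.172,84.850) → (146.737,95.770) → (179.888,100.622) → (209.624,99.405) → (235.946,92.120).

Shape 2 is a open polyline drawn with `<path>`. Its stroke #000000 means score at S551, F1430. After flipping Y the toolpath is (168.451,72.700) → (165.617,79.049) → (214.199,60.806) → (186.446,42.304) → (77.377,65.968) → (249.305,32.742).

Shape 3 is a rectangle drawn with `<polygon>`. Its stroke #000000 means score at S551, F1430. After flipping Y the toolpath is (142.308,80.546) → (178.738,80.546) → (178.738,33.499) → (142.308,33.499) → (142.308,80.546), returning to the start.

Shape 4 is a rectangle drawn with `<path>`. Its stroke #008000 means engrave at S330, F3789. After flipping Y the toolpath is (129.295,108.708) → (248.947,108.708) → (248.947,50.941) → (129.295,50.941) → (129.295,108.708), returning to the start.

Shape 5 is a open polyline drawn with `<polyline>`. Its stroke #ff00ff means cut at S654, F1477. After flipping Y the toolpath is (65.382,51.170) → (205.322,92.813) → (152.158,101.715) → (76.567,19.147) → (204.526,38.919) → (116.256,88.277).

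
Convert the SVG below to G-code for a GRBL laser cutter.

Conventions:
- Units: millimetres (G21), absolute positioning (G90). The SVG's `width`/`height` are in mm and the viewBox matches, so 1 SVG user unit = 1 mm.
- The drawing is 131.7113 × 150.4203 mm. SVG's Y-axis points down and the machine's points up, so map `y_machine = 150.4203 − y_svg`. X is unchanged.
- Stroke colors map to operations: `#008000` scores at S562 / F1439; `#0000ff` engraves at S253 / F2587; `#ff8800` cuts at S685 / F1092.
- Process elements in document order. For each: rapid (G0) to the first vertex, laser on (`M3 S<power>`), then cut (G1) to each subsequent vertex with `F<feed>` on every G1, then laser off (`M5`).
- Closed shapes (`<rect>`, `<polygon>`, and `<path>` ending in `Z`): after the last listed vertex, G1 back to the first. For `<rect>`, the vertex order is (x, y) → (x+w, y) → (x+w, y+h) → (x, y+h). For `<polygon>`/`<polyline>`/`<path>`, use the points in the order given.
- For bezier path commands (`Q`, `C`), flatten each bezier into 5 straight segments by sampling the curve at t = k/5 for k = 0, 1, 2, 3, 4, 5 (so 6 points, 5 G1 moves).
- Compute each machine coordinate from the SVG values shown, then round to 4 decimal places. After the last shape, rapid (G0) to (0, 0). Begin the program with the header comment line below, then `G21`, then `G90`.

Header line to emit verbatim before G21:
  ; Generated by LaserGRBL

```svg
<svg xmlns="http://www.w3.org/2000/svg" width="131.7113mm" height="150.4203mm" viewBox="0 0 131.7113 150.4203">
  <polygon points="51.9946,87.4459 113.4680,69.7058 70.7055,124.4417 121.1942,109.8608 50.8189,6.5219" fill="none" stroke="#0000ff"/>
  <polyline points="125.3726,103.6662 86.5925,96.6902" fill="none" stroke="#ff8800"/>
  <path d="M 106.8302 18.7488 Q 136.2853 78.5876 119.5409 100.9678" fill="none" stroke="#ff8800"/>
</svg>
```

Since the viewBox matches the mm dimensions, user units are millimetres directly. The only transform is the Y-flip y_m = 150.4203 − y_svg.

Shape 1 is a closed polygon drawn with `<polygon>`. Its stroke #0000ff means engrave at S253, F2587. After flipping Y the toolpath is (51.9946,62.9744) → (113.4680,80.7145) → (70.7055,25.9786) → (121.1942,40.5595) → (50.8189,143.8984) → (51.9946,62.9744), returning to the start.

Shape 2 is a line segment drawn with `<polyline>`. Its stroke #ff8800 means cut at S685, F1092. After flipping Y the toolpath is (125.3726,46.7541) → (86.5925,53.7301).

Shape 3 is a quadratic bezier drawn with `<path>`. Its stroke #ff8800 means cut at S685, F1092. After flipping Y the toolpath is (106.8302,131.6715) → (116.7643,109.2343) → (123.0024,89.7938) → (125.5445,73.3500) → (124.3907,59.9029) → (119.5409,49.4525).

; Generated by LaserGRBL
G21
G90
G0 X51.9946 Y62.9744
M3 S253
G1 X113.4680 Y80.7145 F2587
G1 X70.7055 Y25.9786 F2587
G1 X121.1942 Y40.5595 F2587
G1 X50.8189 Y143.8984 F2587
G1 X51.9946 Y62.9744 F2587
M5
G0 X125.3726 Y46.7541
M3 S685
G1 X86.5925 Y53.7301 F1092
M5
G0 X106.8302 Y131.6715
M3 S685
G1 X116.7643 Y109.2343 F1092
G1 X123.0024 Y89.7938 F1092
G1 X125.5445 Y73.3500 F1092
G1 X124.3907 Y59.9029 F1092
G1 X119.5409 Y49.4525 F1092
M5
G0 X0.0000 Y0.0000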